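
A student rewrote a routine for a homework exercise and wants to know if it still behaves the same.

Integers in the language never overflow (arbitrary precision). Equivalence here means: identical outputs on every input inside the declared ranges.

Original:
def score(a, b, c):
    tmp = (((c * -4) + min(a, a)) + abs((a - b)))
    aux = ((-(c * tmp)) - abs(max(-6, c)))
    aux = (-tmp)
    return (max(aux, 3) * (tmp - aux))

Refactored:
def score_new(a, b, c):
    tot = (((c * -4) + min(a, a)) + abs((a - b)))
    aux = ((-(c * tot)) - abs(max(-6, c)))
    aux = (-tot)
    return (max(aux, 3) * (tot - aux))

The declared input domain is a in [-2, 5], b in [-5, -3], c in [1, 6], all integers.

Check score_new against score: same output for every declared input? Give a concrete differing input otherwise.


The two are interchangeable: local variable names differ, and every declared input agrees.
Spot check at a=3, b=-5, c=1 — score: tmp becomes 7; next aux becomes -8; next aux becomes -7; next final value 42. score_new: tot becomes 7; next aux becomes -8; next aux becomes -7; next final value 42. Both give 42.
An exhaustive pass over the 144 declared inputs shows identical outputs.
verdict: equivalent


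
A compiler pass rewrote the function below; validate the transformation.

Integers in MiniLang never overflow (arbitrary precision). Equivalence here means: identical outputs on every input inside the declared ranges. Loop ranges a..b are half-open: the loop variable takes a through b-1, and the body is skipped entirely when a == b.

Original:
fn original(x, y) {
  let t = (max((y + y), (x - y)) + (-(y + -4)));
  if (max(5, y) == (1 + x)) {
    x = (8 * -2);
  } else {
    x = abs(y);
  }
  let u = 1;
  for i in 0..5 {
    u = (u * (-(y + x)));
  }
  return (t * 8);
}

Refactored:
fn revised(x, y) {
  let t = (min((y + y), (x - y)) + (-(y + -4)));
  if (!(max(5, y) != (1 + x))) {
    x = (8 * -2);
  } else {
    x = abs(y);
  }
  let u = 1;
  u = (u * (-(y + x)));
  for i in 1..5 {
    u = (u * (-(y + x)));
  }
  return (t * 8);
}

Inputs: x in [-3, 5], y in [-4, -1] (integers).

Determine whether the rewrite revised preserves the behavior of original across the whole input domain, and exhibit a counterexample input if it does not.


These are not equivalent — on x=-3, y=-4 the outputs split (72 vs 0).
original: t := 9 | (max(5, y) == (1 + x)): false | x := 4 | u := 1 | iter i=0: | u := 0 | iter i=1: | u := 0 | iter i=2: | u := 0 | iter i=3: | u := 0 | iter i=4: | u := 0 | result 72
revised: t := 0 | (!(max(5, y) != (1 + x))): false | x := 4 | u := 1 | u := 0 | iter i=1: | u := 0 | iter i=2: | u := 0 | iter i=3: | u := 0 | iter i=4: | u := 0 | result 0
verdict: not equivalent; witness: x=-3, y=-4


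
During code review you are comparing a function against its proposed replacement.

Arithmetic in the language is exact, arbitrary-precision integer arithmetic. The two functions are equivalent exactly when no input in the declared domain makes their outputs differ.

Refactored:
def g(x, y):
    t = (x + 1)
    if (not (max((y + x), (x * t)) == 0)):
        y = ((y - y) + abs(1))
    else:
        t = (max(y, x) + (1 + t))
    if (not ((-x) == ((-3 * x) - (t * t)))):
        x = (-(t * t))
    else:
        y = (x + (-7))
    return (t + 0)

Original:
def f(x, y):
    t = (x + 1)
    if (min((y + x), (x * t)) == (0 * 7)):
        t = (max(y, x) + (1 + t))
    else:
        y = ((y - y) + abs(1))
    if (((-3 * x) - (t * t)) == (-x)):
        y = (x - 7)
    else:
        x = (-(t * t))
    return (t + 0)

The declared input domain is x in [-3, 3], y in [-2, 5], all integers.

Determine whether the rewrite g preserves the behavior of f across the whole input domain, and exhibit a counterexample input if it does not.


Evaluate both at x=-3, y=3.
f: t = -2; (min((y + x), (x * t)) == (0 * 7)) -> true; t = 2; (((-3 * x) - (t * t)) == (-x)) -> false; x = -4; return 2
g: t = -2; (not (max((y + x), (x * t)) == 0)) -> true; y = 1; (not ((-x) == ((-3 * x) - (t * t)))) -> true; x = -4; return -2
2 against -2: the behavior changed.
verdict: not equivalent; witness: x=-3, y=3


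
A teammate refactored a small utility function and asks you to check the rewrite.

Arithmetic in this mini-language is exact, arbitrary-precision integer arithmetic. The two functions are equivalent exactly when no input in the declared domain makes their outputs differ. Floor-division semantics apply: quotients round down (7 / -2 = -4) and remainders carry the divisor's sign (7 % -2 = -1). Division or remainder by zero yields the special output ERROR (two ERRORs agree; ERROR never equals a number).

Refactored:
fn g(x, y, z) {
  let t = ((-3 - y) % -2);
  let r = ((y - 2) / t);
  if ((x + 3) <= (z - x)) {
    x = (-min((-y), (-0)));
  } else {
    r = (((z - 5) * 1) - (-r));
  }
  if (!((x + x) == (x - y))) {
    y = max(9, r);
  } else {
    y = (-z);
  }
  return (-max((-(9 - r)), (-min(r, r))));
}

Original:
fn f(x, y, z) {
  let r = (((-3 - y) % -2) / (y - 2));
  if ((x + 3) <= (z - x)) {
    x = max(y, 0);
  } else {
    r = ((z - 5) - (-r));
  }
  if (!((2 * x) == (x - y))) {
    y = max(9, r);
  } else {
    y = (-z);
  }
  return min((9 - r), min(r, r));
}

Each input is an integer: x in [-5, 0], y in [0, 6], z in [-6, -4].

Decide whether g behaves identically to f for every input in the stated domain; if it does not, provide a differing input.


The rewrite breaks on x=-5, y=0, z=-6, where the results are 0 and 2.
f: r=0, then ((x + 3) <= (z - x)) is true, then x=0, then (!((2 * x) == (x - y))) is false, then y=6, then returns 0
g: t=-1, then r=2, then ((x + 3) <= (z - x)) is true, then x=0, then (!((x + x) == (x - y))) is false, then y=6, then returns 2
verdict: not equivalent; witness: x=-5, y=0, z=-6


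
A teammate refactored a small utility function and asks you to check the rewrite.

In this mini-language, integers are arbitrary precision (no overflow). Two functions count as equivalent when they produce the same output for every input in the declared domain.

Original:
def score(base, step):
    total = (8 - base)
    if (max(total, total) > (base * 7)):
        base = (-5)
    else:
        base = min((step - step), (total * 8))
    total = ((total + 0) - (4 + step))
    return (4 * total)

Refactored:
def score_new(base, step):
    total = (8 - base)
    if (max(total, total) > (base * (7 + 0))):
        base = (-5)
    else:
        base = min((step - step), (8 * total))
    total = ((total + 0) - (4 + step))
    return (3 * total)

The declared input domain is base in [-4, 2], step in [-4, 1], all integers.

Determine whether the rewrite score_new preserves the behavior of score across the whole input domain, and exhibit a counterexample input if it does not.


Run the pair on base=-4, step=-4.
score: total becomes 12; next (max(total, total) > (base * 7)) evaluates to true; next base becomes -5; next total becomes 12; next final value 48
score_new: total becomes 12; next (max(total, total) > (base * (7 + 0))) evaluates to true; next base becomes -5; next total becomes 12; next final value 36
48 and 36 differ, so these are not the same function on this domain.
verdict: not equivalent; witness: base=-4, step=-4


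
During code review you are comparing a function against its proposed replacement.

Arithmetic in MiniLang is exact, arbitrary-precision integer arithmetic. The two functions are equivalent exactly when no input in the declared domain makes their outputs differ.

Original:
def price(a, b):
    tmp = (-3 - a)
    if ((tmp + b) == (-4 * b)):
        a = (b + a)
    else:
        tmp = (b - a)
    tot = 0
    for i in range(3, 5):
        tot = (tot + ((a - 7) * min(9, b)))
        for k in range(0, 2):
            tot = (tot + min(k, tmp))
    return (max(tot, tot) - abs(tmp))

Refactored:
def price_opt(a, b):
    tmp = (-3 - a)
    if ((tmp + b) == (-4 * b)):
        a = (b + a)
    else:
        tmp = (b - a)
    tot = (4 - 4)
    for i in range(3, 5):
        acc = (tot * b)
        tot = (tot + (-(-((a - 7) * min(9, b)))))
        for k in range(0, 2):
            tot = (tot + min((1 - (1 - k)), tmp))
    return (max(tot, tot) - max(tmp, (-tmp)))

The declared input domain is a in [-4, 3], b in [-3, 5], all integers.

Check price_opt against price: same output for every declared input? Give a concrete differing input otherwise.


Equivalent — the differences include min/max/abs usage differs; constant usage differs; arithmetic usage differs; local variable names differ; statement counts differ, yet no declared input distinguishes the two.
One worked example (a=3, b=-2) — price: tmp becomes -6; next ((tmp + b) == (-4 * b)) evaluates to false; next tmp becomes -5; next tot becomes 0; next at i=3:; next tot becomes 8; next at k=0:; next tot becomes 3; next at k=1:; next tot becomes -2; next at i=4:; next tot becomes 6; next at k=0:; next tot becomes 1; next at k=1:; next tot becomes -4; next final value -9; price_opt: tmp becomes -6; next ((tmp + b) == (-4 * b)) evaluates to false; next tmp becomes -5; next tot becomes 0; next at i=3:; next acc becomes 0; next tot becomes 8; next at k=0:; next tot becomes 3; next at k=1:; next tot becomes -2; next at i=4:; next acc becomes 4; next tot becomes 6; next at k=0:; next tot becomes 1; next at k=1:; next tot becomes -4; next final value -9; agreement on -9.
Every one of the 72 inputs gives matching results.
verdict: equivalent


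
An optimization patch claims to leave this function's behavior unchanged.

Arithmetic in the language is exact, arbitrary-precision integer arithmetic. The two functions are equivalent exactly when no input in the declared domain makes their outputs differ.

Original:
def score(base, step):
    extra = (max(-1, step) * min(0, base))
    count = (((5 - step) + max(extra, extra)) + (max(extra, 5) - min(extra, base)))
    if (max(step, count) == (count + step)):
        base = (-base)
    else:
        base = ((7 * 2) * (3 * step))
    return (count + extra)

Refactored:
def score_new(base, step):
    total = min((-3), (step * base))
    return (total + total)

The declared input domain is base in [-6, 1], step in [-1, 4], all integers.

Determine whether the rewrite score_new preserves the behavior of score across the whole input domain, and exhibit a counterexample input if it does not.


Run the pair on base=-6, step=-1.
score: extra=6, then count=24, then (max(step, count) == (count + step)) is false, then base=-42, then returns 30
score_new: total=-3, then returns -6
30 != -6, so the rewrite changes behavior.
verdict: not equivalent; witness: base=-6, step=-1


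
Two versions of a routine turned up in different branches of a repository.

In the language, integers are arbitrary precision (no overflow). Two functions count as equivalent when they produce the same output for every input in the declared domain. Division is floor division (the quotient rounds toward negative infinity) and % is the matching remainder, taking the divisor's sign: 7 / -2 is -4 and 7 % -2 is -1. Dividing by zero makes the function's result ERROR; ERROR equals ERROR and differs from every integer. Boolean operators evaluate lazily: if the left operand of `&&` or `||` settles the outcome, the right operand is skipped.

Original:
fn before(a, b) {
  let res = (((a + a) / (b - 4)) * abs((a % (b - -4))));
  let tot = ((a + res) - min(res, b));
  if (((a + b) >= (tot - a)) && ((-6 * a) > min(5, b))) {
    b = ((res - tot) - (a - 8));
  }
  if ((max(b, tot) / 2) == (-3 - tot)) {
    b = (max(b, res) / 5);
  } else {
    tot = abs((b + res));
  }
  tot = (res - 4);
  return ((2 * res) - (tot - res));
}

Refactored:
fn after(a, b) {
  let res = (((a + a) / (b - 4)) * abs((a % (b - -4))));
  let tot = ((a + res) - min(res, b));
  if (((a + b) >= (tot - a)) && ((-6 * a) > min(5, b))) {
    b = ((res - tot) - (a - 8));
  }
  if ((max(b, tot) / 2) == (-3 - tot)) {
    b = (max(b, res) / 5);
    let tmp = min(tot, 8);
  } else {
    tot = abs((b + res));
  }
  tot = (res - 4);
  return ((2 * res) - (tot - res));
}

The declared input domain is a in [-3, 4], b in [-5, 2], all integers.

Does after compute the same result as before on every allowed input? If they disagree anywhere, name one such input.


Side by side, the visible changes include: min/max/abs usage differs; constant usage differs; statement counts differ; local variable names differ.
As a probe, take a=0, b=-2: before runs res becomes 0; next tot becomes 2; next (((a + b) >= (tot - a)) && ((-6 * a) > min(5, b))) evaluates to false; next ((max(b, tot) / 2) == (-3 - tot)) evaluates to false; next tot becomes 2; next tot becomes -4; next final value 4; after runs res becomes 0; next tot becomes 2; next (((a + b) >= (tot - a)) && ((-6 * a) > min(5, b))) evaluates to false; next ((max(b, tot) / 2) == (-3 - tot)) evaluates to false; next tot becomes 2; next tot becomes -4; next final value 4; both end at 4.
Sweeping the whole domain (64 inputs) finds no disagreement.
verdict: equivalent


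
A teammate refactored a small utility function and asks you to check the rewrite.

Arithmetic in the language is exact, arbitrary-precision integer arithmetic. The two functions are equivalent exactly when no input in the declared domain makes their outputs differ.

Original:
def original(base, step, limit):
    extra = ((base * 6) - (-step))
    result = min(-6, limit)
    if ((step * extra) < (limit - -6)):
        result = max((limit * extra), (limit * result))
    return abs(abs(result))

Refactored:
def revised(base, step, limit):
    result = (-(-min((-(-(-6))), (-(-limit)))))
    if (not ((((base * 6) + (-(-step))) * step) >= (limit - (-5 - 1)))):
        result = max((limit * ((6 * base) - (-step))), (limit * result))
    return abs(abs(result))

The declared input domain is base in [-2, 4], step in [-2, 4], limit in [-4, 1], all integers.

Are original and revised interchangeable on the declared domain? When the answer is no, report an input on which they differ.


Behavior is preserved: although boolean connective usage differs, and arithmetic usage differs, and comparison usage differs, and statement counts differ, and local variable names differ, and constant usage differs, the outputs never diverge.
Spot check at base=2, step=3, limit=-1 — original: extra = 15; result = -6; ((step * extra) < (limit - -6)) -> false; return 6. revised: result = -6; (not ((((base * 6) + (-(-step))) * step) >= (limit - (-5 - 1)))) -> false; return 6. Both give 6.
Across all 294 domain points the two functions coincide.
verdict: equivalent


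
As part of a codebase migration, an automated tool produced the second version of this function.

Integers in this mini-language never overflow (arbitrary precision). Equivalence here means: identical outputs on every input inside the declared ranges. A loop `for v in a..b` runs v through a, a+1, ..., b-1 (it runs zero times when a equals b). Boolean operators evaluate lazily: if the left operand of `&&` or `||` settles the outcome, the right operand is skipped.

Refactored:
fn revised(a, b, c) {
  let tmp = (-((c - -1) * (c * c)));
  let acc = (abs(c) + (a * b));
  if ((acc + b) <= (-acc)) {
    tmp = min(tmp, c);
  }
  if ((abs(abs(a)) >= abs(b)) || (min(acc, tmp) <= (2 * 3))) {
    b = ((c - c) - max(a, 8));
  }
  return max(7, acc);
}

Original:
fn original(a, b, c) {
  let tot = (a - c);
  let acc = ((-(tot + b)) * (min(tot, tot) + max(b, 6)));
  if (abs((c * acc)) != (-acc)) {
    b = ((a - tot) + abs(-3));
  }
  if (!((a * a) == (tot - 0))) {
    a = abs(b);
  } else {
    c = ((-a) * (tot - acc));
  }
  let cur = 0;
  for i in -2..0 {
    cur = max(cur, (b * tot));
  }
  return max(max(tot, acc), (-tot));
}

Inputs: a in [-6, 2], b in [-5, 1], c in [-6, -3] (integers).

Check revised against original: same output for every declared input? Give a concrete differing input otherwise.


Try a=-6, b=-5, c=-6.
original: tot = 0; acc = 30; (abs((c * acc)) != (-acc)) -> true; b = -3; (!((a * a) == (tot - 0))) -> true; a = 3; cur = 0; [i=-2]; cur = 0; [i=-1]; cur = 0; return 30
revised: tmp = 180; acc = 36; ((acc + b) <= (-acc)) -> false; ((abs(abs(a)) >= abs(b)) || (min(acc, tmp) <= (2 * 3))) -> true; b = -8; return 36
30 and 36 differ, so these are not the same function on this domain.
verdict: not equivalent; witness: a=-6, b=-5, c=-6


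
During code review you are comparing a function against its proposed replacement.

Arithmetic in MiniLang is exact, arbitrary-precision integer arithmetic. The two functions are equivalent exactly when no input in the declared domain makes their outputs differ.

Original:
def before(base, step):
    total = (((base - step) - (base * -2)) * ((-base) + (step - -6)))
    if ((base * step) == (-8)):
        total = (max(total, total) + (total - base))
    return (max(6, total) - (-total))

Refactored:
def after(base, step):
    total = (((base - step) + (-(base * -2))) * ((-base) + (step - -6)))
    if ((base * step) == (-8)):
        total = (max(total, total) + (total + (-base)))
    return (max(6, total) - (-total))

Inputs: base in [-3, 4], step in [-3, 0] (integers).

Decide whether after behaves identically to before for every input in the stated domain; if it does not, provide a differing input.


Although arithmetic usage differs, 32/32 inputs agree.
verdict: equivalent


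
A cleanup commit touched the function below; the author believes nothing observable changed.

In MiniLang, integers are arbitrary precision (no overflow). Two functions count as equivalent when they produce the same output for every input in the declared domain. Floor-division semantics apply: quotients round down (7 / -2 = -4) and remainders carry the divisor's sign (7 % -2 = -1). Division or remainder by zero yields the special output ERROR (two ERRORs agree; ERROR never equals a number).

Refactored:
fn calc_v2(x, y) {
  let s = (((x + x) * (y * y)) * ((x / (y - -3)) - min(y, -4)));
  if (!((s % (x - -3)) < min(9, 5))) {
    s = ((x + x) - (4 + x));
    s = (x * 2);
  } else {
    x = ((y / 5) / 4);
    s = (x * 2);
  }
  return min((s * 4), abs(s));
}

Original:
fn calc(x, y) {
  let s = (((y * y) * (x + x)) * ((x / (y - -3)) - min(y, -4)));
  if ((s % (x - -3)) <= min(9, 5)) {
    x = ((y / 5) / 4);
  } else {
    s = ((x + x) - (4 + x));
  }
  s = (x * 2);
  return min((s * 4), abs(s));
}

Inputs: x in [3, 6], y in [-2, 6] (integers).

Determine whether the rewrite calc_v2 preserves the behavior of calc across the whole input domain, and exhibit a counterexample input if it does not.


x=4, y=1 yields 0 from calc but 8 from calc_v2.
verdict: not equivalent; witness: x=4, y=1


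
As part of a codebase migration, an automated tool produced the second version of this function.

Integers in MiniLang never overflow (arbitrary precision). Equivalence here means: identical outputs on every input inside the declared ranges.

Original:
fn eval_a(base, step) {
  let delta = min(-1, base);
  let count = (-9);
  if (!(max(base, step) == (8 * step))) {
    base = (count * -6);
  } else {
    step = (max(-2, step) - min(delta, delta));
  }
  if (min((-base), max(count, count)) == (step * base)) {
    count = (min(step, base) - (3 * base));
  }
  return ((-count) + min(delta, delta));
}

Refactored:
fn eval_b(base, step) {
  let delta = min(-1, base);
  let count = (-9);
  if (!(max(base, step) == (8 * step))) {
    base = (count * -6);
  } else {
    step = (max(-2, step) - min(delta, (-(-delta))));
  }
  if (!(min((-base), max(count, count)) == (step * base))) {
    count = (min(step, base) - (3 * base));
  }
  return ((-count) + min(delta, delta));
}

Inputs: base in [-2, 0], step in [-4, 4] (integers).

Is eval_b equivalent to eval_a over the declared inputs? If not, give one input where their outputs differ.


Evaluate both at base=-2, step=-4.
eval_a: delta becomes -2; next count becomes -9; next (!(max(base, step) == (8 * step))) evaluates to true; next base becomes 54; next (min((-base), max(count, count)) == (step * base)) evaluates to false; next final value 7
eval_b: delta becomes -2; next count becomes -9; next (!(max(base, step) == (8 * step))) evaluates to true; next base becomes 54; next (!(min((-base), max(count, count)) == (step * base))) evaluates to true; next count becomes -166; next final value 164
7 against 164: the behavior changed.
verdict: not equivalent; witness: base=-2, step=-4


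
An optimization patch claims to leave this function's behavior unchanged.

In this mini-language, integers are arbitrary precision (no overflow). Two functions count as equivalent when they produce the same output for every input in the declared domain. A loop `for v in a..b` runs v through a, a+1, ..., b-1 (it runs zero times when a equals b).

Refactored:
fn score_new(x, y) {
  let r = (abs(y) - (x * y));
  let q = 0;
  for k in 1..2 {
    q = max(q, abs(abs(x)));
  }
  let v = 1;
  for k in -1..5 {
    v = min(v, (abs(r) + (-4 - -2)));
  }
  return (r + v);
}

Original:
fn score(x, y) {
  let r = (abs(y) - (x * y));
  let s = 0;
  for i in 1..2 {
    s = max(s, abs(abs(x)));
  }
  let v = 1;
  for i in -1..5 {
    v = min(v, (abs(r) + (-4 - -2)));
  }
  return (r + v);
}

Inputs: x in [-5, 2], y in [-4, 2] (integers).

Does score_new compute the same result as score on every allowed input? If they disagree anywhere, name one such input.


Comparing the listings, the differences include: local variable names differ.
One worked example (x=-2, y=2) — score: r becomes 6; next s becomes 0; next at i=1:; next s becomes 2; next v becomes 1; next at i=-1:; next v becomes 1; next at i=0:; next v becomes 1; next at i=1:; next v becomes 1; next at i=2:; next v becomes 1; next at i=3:; next v becomes 1; next at i=4:; next v becomes 1; next final value 7; score_new: r becomes 6; next q becomes 0; next at k=1:; next q becomes 2; next v becomes 1; next at k=-1:; next v becomes 1; next at k=0:; next v becomes 1; next at k=1:; next v becomes 1; next at k=2:; next v becomes 1; next at k=3:; next v becomes 1; next at k=4:; next v becomes 1; next final value 7; agreement on 7.
Across all 56 domain points the two functions coincide.
verdict: equivalent


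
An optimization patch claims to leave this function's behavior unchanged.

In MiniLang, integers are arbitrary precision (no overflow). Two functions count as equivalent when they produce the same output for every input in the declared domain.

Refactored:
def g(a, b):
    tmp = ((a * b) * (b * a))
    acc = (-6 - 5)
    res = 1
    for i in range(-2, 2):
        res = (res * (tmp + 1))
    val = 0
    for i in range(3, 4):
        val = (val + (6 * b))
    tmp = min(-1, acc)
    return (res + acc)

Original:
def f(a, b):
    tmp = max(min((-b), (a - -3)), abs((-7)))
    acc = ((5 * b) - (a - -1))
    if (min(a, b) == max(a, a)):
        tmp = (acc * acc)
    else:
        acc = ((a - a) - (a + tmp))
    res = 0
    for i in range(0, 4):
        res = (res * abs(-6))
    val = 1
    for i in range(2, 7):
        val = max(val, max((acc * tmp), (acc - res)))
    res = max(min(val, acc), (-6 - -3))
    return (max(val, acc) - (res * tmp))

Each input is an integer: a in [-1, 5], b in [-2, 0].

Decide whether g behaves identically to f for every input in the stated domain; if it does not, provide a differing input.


Try a=-1, b=-2.
f: tmp=7, then acc=-10, then (min(a, b) == max(a, a)) is false, then acc=-6, then res=0, then (i=0), then res=0, then (i=1), then res=0, then (i=2), then res=0, then (i=3), then res=0, then val=1, then (i=2), then val=1, then (i=3), then val=1, then (i=4), then val=1, then (i=5), then val=1, then (i=6), then val=1, then res=-3, then returns 22
g: tmp=4, then acc=-11, then res=1, then (i=-2), then res=5, then (i=-1), then res=25, then (i=0), then res=125, then (i=1), then res=625, then val=0, then (i=3), then val=-12, then tmp=-11, then returns 614
22 != 614, so the rewrite changes behavior.
verdict: not equivalent; witness: a=-1, b=-2


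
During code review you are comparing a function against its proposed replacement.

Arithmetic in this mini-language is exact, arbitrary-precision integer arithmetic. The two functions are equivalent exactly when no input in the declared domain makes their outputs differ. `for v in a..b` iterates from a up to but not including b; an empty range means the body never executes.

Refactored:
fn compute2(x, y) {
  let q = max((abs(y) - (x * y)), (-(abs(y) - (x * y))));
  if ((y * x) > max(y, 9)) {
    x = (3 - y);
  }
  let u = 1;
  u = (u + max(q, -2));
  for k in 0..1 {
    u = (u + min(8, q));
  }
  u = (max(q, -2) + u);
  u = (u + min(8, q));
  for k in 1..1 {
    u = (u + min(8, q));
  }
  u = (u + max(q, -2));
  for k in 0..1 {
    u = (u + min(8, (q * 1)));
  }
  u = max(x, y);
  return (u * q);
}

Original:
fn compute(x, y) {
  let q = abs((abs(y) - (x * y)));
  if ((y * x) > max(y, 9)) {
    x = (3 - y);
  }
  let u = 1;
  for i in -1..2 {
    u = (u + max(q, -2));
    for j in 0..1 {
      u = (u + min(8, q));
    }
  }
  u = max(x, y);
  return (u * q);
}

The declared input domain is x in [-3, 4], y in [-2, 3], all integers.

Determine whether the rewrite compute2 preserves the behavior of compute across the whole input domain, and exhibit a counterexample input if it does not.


Behavior is preserved: although statement counts differ; and constant usage differs; and loop structure differs; and arithmetic usage differs; and min/max/abs usage differs; and local variable names differ, the outputs never diverge.
Spot check at x=3, y=0 — compute: q := 0 | ((y * x) > max(y, 9)): false | u := 1 | iter i=-1: | u := 1 | iter j=0: | u := 1 | iter i=0: | u := 1 | iter j=0: | u := 1 | iter i=1: | u := 1 | iter j=0: | u := 1 | u := 3 | result 0. compute2: q := 0 | ((y * x) > max(y, 9)): false | u := 1 | u := 1 | iter k=0: | u := 1 | u := 1 | u := 1 | loop over k: empty range | u := 1 | iter k=0: | u := 1 | u := 3 | result 0. Both give 0.
An exhaustive pass over the 48 declared inputs shows identical outputs.
verdict: equivalent


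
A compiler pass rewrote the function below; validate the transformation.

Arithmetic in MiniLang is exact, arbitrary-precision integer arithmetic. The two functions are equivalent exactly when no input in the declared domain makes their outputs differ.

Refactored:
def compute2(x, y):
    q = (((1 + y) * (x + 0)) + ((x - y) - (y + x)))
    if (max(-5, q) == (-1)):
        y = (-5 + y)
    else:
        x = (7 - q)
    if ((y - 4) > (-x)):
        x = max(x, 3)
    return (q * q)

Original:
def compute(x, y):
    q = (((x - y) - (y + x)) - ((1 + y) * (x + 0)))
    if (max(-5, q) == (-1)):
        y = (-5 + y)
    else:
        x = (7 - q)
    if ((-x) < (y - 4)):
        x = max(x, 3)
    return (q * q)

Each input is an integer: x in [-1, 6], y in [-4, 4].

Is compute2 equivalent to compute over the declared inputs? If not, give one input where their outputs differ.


Take x=-1, y=-4.
compute: q := 5 | (max(-5, q) == (-1)): false | x := 2 | ((-x) < (y - 4)): false | result 25
compute2: q := 11 | (max(-5, q) == (-1)): false | x := -4 | ((y - 4) > (-x)): false | result 121
25 against 121: the behavior changed.
verdict: not equivalent; witness: x=-1, y=-4


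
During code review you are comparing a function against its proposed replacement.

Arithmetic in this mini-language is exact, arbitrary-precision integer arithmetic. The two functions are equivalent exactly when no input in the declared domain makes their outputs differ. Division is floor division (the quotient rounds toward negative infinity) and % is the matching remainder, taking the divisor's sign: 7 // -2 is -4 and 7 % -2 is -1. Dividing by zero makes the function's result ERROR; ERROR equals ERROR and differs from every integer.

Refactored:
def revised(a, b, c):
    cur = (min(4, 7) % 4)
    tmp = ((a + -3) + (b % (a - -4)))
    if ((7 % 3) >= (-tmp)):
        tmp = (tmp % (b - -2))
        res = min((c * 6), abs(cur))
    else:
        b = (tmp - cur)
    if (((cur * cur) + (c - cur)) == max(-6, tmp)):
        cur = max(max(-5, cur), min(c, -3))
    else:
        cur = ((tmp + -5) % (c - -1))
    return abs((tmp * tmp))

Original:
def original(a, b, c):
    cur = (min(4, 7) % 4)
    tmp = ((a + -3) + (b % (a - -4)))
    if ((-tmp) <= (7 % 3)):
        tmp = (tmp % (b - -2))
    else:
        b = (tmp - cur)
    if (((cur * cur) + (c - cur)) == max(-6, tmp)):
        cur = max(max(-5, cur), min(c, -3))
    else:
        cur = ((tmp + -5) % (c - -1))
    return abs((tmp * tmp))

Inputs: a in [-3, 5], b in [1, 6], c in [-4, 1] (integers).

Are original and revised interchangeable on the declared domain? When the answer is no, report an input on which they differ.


Comparing the listings, the differences include: arithmetic usage differs, plus comparison usage differs, plus statement counts differ, plus local variable names differ, plus constant usage differs, plus min/max/abs usage differs.
Tracing a=3, b=6, c=-3: original: cur=0, then tmp=6, then ((-tmp) <= (7 % 3)) is true, then tmp=6, then (((cur * cur) + (c - cur)) == max(-6, tmp)) is false, then cur=-1, then returns 36 | revised: cur=0, then tmp=6, then ((7 % 3) >= (-tmp)) is true, then tmp=6, then res=-18, then (((cur * cur) + (c - cur)) == max(-6, tmp)) is false, then cur=-1, then returns 36 — matching result 36.
Checked all 324 inputs in the declared domain: the outputs agree on every one.
verdict: equivalent


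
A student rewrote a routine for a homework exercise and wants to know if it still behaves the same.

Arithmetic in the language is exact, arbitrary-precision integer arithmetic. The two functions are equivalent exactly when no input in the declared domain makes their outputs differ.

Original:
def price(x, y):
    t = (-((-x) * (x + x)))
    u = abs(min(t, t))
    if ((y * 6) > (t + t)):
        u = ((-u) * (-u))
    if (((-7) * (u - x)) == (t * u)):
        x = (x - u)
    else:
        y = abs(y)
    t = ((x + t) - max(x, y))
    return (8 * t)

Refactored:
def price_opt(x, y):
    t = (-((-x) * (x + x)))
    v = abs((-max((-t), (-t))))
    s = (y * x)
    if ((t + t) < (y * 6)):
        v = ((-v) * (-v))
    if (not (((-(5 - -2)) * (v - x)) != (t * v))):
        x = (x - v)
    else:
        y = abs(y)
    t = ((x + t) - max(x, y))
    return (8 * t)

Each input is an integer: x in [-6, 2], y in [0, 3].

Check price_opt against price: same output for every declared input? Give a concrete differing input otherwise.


Reading the diff, among the changes: boolean connective usage differs; and constant usage differs; and statement counts differ; and min/max/abs usage differs; and local variable names differ; and arithmetic usage differs; and comparison usage differs.
One worked example (x=-1, y=0) — price: t := 2 | u := 2 | ((y * 6) > (t + t)): false | (((-7) * (u - x)) == (t * u)): false | y := 0 | t := 1 | result 8; price_opt: t := 2 | v := 2 | s := 0 | ((t + t) < (y * 6)): false | (not (((-(5 - -2)) * (v - x)) != (t * v))): false | y := 0 | t := 1 | result 8; agreement on 8.
Sweeping the whole domain (36 inputs) finds no disagreement.
verdict: equivalent


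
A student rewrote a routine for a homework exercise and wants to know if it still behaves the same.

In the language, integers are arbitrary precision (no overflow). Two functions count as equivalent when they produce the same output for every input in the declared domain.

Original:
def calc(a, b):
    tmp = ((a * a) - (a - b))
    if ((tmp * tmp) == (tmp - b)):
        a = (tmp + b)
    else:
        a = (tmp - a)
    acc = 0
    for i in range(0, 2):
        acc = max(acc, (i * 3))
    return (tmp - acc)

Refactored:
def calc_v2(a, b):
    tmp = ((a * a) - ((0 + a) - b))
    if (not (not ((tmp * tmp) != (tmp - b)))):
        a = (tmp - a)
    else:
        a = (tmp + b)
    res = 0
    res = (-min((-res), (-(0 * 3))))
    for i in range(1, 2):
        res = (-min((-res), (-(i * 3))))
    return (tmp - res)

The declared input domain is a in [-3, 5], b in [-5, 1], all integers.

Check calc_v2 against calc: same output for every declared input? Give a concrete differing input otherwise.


This is a faithful refactor — local variable names differ; and constant usage differs; and arithmetic usage differs; and comparison usage differs; and min/max/abs usage differs; and loop structure differs; and statement counts differ; and boolean connective usage differs, but the computed results match everywhere.
As a probe, take a=-1, b=1: calc runs tmp becomes 3; next ((tmp * tmp) == (tmp - b)) evaluates to false; next a becomes 4; next acc becomes 0; next at i=0:; next acc becomes 0; next at i=1:; next acc becomes 3; next final value 0; calc_v2 runs tmp becomes 3; next (not (not ((tmp * tmp) != (tmp - b)))) evaluates to true; next a becomes 4; next res becomes 0; next res becomes 0; next at i=1:; next res becomes 3; next final value 0; both end at 0.
Across all 63 domain points the two functions coincide.
verdict: equivalent


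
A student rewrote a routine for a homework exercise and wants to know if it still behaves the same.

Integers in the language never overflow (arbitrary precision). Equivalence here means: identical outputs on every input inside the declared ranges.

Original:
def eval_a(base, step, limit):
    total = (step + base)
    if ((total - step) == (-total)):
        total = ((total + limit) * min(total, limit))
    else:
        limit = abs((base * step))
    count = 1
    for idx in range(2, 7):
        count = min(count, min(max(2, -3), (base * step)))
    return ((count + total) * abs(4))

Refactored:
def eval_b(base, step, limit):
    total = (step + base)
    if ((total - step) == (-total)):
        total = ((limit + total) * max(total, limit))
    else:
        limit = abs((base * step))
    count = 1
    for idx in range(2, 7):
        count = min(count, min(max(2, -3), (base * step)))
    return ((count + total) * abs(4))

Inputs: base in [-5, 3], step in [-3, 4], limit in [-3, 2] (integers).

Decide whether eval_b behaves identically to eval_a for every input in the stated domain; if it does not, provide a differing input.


base=-2, step=4, limit=-3 yields -20 from eval_a but -40 from eval_b.
verdict: not equivalent; witness: base=-2, step=4, limit=-3


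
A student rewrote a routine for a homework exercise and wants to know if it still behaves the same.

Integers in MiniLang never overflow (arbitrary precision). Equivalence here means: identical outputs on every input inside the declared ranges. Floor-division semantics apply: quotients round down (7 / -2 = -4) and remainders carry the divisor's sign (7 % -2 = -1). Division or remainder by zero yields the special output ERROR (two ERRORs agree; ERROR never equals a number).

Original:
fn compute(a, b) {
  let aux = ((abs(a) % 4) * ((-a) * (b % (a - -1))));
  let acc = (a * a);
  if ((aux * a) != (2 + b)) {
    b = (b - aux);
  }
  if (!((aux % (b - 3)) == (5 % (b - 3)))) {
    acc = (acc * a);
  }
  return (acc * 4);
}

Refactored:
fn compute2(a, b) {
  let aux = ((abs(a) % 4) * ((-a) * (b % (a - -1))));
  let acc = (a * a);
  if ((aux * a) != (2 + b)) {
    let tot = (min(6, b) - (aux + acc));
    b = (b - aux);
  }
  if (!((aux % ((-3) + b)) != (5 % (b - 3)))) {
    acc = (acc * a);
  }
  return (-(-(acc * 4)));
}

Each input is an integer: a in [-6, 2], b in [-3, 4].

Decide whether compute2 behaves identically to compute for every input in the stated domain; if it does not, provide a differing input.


At a=-6, b=-3: compute gives -864, compute2 gives 144.
verdict: not equivalent; witness: a=-6, b=-3


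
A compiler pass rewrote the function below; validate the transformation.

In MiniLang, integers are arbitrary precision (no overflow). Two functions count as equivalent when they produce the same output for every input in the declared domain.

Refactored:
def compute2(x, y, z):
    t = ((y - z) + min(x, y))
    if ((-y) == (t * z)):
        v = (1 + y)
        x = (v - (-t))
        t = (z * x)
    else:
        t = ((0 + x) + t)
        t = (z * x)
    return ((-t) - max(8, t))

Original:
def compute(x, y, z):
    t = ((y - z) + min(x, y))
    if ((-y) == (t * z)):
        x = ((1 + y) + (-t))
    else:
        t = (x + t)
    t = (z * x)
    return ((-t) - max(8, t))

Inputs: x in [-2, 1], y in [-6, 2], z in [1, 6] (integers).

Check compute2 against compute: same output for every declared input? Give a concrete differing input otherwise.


Evaluate both at x=-1, y=1, z=1.
compute: t = -1; ((-y) == (t * z)) -> true; x = 3; t = 3; return -11
compute2: t = -1; ((-y) == (t * z)) -> true; v = 2; x = 1; t = 1; return -9
-11 vs -9 — the two versions disagree here.
verdict: not equivalent; witness: x=-1, y=1, z=1


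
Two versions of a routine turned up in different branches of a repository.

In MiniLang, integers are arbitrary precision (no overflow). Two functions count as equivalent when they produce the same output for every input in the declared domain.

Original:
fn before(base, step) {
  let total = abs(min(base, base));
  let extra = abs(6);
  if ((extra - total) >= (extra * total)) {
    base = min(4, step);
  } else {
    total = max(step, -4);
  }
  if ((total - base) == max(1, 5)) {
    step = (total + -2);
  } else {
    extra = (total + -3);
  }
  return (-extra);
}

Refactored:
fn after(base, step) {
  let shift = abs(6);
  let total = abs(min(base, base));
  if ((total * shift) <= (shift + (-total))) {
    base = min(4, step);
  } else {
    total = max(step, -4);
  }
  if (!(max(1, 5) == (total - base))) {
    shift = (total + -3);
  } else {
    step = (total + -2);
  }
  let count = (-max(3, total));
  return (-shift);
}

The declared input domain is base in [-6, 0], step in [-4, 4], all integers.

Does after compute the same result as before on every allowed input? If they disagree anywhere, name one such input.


Side by side, the visible changes include: local variable names differ; boolean connective usage differs; statement counts differ; constant usage differs; comparison usage differs; min/max/abs usage differs; arithmetic usage differs.
One worked example (base=-4, step=-3) — before: total=4, then extra=6, then ((extra - total) >= (extra * total)) is false, then total=-3, then ((total - base) == max(1, 5)) is false, then extra=-6, then returns 6; after: shift=6, then total=4, then ((total * shift) <= (shift + (-total))) is false, then total=-3, then (!(max(1, 5) == (total - base))) is true, then shift=-6, then count=-3, then returns 6; agreement on 6.
An exhaustive pass over the 63 declared inputs shows identical outputs.
verdict: equivalent


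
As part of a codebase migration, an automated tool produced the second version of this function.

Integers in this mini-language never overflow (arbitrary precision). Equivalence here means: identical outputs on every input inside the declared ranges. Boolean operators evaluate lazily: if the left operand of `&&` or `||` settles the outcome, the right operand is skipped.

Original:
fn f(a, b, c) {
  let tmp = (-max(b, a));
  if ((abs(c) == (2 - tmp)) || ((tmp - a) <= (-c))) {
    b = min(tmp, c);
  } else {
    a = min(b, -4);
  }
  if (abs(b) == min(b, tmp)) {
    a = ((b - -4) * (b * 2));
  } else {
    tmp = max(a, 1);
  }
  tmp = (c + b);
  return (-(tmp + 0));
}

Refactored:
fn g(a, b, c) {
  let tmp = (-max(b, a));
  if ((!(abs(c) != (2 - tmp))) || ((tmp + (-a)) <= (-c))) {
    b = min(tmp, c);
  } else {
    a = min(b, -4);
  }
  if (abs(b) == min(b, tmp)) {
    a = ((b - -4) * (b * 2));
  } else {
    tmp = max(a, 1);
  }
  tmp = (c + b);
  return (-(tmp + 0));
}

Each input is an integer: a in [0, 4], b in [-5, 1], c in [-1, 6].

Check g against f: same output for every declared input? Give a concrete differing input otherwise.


Side by side, the visible changes include: comparison usage differs; and boolean connective usage differs; and arithmetic usage differs.
As a probe, take a=0, b=-3, c=4: f runs tmp = 0; ((abs(c) == (2 - tmp)) || ((tmp - a) <= (-c))) -> false; a = -4; (abs(b) == min(b, tmp)) -> false; tmp = 1; tmp = 1; return -1; g runs tmp = 0; ((!(abs(c) != (2 - tmp))) || ((tmp + (-a)) <= (-c))) -> false; a = -4; (abs(b) == min(b, tmp)) -> false; tmp = 1; tmp = 1; return -1; both end at -1.
Across all 280 domain points the two functions coincide.
verdict: equivalent


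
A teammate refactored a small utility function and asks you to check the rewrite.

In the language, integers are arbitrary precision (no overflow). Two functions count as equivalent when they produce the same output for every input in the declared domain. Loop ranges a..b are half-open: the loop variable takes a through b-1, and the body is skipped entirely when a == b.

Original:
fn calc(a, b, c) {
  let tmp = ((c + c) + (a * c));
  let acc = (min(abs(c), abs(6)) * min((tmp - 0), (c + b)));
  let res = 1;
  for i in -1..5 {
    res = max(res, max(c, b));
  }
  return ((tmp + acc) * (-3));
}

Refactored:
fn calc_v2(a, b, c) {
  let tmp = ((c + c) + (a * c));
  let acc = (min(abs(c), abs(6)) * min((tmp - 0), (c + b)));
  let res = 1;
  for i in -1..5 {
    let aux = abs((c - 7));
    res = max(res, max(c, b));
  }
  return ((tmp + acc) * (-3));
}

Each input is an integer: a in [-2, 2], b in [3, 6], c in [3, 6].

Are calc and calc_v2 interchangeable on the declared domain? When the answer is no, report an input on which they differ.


Reading the diff, among the changes: statement counts differ; also min/max/abs usage differs; also constant usage differs; also local variable names differ; also arithmetic usage differs.
As a probe, take a=-2, b=3, c=6: calc runs tmp becomes 0; next acc becomes 0; next res becomes 1; next at i=-1:; next res becomes 6; next at i=0:; next res becomes 6; next at i=1:; next res becomes 6; next at i=2:; next res becomes 6; next at i=3:; next res becomes 6; next at i=4:; next res becomes 6; next final value 0; calc_v2 runs tmp becomes 0; next acc becomes 0; next res becomes 1; next at i=-1:; next aux becomes 1; next res becomes 6; next at i=0:; next aux becomes 1; next res becomes 6; next at i=1:; next aux becomes 1; next res becomes 6; next at i=2:; next aux becomes 1; next res becomes 6; next at i=3:; next aux becomes 1; next res becomes 6; next at i=4:; next aux becomes 1; next res becomes 6; next final value 0; both end at 0.
Sweeping the whole domain (80 inputs) finds no disagreement.
verdict: equivalent
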